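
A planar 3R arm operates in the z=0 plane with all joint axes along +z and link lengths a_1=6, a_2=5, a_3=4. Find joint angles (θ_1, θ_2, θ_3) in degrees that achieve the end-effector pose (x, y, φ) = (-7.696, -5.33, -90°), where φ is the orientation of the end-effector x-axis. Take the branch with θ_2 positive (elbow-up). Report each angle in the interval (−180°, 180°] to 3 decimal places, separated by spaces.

wrist centre = target − a_3·(cos φ, sin φ) = (-7.6960, -1.3300)
cos θ_2 = (60.9973−6²−5²)/(2·6·5) = -0.0000; θ_2 = 90.0026° (elbow-up)
β = atan2(-1.3300,-7.6960) = -170.1952°; ψ = atan2(5.0000,5.9998) = 39.8066°
θ_1 = β − ψ = -210.0018°
θ_3 = φ − θ_1 − θ_2 = 29.9992° (wrapped to (-180°,180°])

149.998 90.003 29.999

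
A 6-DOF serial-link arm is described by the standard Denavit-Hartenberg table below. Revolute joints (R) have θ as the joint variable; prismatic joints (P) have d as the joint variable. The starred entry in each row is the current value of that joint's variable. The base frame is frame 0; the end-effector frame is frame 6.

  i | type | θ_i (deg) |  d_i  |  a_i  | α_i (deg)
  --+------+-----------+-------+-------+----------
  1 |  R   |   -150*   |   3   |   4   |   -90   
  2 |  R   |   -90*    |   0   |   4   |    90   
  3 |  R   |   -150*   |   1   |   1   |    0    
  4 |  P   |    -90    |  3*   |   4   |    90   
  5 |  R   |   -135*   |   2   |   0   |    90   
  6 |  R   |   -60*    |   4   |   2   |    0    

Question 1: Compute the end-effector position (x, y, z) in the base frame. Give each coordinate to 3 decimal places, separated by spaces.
1.855 1.029 6.134

after link 1: o_1 = (-3.4641, -2.0000, 3.0000)
after link 2: o_2 = (-3.4641, -2.0000, 7.0000)
after link 3: o_3 = (-2.8481, -1.0670, 6.1340)
after link 4: o_4 = (1.4821, -2.5670, 4.1340)
after link 5: o_5 = (1.9821, -3.4330, 5.8660)
after link 6: o_6 = (1.8552, 1.0293, 6.1338)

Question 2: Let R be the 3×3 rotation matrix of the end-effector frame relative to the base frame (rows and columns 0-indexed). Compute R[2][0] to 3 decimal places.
-0.573

End-effector x-axis (col 0 of R) = (-0.6758,0.4634,-0.5732)
R[2][0] = -0.5732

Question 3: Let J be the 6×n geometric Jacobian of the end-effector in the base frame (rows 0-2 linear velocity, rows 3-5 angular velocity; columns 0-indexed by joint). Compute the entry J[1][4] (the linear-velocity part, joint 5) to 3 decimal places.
axis z_4 = (0.2500,-0.4330,0.8660); lever o_n−o_4 = (0.3732,3.5963,1.9998)
cross product → J_v[:, 4] = (-3.9804,-0.1768,1.0607)
J_ω[:, 4] = z_4
entry J[1][4] = -0.1768

-0.177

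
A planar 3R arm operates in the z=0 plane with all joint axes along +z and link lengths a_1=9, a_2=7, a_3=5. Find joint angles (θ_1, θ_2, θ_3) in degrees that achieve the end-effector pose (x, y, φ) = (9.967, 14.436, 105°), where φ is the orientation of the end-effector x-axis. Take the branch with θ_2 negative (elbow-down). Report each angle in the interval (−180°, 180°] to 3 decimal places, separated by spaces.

wrist centre = target − a_3·(cos φ, sin φ) = (11.2611, 9.6064)
cos θ_2 = (219.0946−9²−7²)/(2·9·7) = 0.7071; θ_2 = -45.0005° (elbow-down)
β = atan2(9.6064,11.2611) = 40.4661°; ψ = atan2(-4.9498,13.9497) = -19.5363°
θ_1 = β − ψ = 60.0024°
θ_3 = φ − θ_1 − θ_2 = 89.9981° (wrapped to (-180°,180°])

60.002 -45.001 89.998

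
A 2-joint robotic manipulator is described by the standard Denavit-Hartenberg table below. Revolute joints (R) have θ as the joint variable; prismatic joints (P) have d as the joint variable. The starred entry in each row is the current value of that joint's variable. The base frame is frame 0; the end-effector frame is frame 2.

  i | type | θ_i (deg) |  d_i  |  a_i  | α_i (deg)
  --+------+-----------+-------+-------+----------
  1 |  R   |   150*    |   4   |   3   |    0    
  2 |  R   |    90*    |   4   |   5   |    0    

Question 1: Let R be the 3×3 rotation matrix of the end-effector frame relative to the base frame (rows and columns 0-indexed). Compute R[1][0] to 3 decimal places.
End-effector x-axis (col 0 of R) = (-0.5000,-0.8660,0.0000)
R[1][0] = -0.8660

-0.866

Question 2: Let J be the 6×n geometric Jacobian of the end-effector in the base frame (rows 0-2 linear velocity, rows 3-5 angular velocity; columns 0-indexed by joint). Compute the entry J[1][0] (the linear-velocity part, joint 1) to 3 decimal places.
-5.098

axis z_0 = ẑ; lever o_n−o_0 = (-5.0981,-2.8301,8.0000)
cross product → J_v[:, 0] = (2.8301,-5.0981,0.0000)
J_ω[:, 0] = z_0
entry J[1][0] = -5.0981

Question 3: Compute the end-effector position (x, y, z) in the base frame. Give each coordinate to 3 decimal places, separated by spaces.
after link 1: o_1 = (-2.5981, 1.5000, 4.0000)
after link 2: o_2 = (-5.0981, -2.8301, 8.0000)

-5.098 -2.830 8.000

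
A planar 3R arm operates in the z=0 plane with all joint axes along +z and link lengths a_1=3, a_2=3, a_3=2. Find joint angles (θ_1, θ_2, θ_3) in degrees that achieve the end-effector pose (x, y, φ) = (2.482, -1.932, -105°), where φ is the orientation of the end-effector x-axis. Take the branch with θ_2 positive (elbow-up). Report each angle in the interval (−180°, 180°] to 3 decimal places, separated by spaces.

-60.007 120.008 -165.001

wrist centre = target − a_3·(cos φ, sin φ) = (2.9996, -0.0001)
cos θ_2 = (8.9978−3²−3²)/(2·3·3) = -0.5001; θ_2 = 120.0080° (elbow-up)
β = atan2(-0.0001,2.9996) = -0.0028°; ψ = atan2(2.5979,1.4996) = 60.0040°
θ_1 = β − ψ = -60.0068°
θ_3 = φ − θ_1 − θ_2 = -165.0012° (wrapped to (-180°,180°])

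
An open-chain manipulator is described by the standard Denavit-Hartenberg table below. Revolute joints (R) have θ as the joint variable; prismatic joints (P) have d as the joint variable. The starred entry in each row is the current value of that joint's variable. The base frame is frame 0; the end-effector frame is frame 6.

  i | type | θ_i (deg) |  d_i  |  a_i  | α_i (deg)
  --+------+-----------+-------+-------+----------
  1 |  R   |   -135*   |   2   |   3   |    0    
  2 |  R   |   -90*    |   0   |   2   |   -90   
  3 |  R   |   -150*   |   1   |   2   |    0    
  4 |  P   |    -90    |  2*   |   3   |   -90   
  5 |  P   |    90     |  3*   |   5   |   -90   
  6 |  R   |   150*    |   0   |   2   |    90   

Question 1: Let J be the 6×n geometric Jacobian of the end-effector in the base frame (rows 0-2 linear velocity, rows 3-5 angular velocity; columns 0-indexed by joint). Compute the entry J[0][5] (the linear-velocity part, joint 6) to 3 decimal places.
axis z_5 = (-0.3536,0.3536,0.8660); lever o_n−o_5 = (-1.8371,-0.6124,-0.5000)
cross product → J_v[:, 5] = (0.3536,-1.7678,0.8660)
J_ω[:, 5] = z_5
entry J[0][5] = 0.3536

0.354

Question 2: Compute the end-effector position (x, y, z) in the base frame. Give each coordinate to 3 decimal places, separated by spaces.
after link 1: o_1 = (-2.1213, -2.1213, 2.0000)
after link 2: o_2 = (-3.5355, -0.7071, 2.0000)
after link 3: o_3 = (-3.0179, -2.6390, 3.0000)
after link 4: o_4 = (-3.3714, -5.1138, 0.4019)
after link 5: o_5 = (2.0012, -3.4154, 1.9019)
after link 6: o_6 = (0.1641, -4.0278, 1.4019)

0.164 -4.028 1.402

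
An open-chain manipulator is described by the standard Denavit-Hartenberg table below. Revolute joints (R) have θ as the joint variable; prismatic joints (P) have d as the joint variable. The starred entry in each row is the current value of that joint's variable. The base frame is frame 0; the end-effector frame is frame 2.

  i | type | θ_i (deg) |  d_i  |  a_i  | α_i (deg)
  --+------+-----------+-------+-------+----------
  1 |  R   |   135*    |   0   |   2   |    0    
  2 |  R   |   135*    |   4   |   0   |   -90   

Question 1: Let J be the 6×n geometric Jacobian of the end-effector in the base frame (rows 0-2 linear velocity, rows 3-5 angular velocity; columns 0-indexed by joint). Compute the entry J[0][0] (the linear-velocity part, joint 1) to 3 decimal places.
axis z_0 = ẑ; lever o_n−o_0 = (-1.4142,1.4142,4.0000)
cross product → J_v[:, 0] = (-1.4142,-1.4142,0.0000)
J_ω[:, 0] = z_0
entry J[0][0] = -1.4142

-1.414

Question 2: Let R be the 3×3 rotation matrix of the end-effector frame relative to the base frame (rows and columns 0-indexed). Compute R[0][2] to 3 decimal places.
1.000

End-effector z-axis (col 2 of R) = (1.0000,-0.0000,0.0000)
R[0][2] = 1.0000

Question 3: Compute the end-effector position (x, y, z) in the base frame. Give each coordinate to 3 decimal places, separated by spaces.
after link 1: o_1 = (-1.4142, 1.4142, 0.0000)
after link 2: o_2 = (-1.4142, 1.4142, 4.0000)

-1.414 1.414 4.000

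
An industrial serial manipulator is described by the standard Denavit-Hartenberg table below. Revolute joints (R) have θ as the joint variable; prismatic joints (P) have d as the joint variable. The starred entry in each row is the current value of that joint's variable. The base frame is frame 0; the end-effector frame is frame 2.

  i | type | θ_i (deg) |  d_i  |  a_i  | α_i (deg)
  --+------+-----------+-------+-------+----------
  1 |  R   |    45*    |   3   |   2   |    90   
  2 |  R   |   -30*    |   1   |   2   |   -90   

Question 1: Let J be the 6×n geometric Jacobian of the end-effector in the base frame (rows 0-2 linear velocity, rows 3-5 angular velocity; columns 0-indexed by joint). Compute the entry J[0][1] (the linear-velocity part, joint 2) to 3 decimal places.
axis z_1 = (0.7071,-0.7071,0.0000); lever o_n−o_1 = (1.9319,0.5176,-1.0000)
cross product → J_v[:, 1] = (0.7071,0.7071,1.7321)
J_ω[:, 1] = z_1
entry J[0][1] = 0.7071

0.707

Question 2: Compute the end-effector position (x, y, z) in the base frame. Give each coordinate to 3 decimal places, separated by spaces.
3.346 1.932 2.000

after link 1: o_1 = (1.4142, 1.4142, 3.0000)
after link 2: o_2 = (3.3461, 1.9319, 2.0000)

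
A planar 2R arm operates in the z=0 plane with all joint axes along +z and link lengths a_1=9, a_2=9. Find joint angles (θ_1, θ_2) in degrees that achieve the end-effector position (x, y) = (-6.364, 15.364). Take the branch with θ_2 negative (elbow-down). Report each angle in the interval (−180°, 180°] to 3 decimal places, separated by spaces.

135.000 -44.999

cos θ_2 = (276.5530−9²−9²)/(2·9·9) = 0.7071; θ_2 = -44.9992° (elbow-down)
β = atan2(15.3640,-6.3640) = 112.5001°; ψ = atan2(-6.3639,15.3641) = -22.4996°
θ_1 = β − ψ = 134.9996°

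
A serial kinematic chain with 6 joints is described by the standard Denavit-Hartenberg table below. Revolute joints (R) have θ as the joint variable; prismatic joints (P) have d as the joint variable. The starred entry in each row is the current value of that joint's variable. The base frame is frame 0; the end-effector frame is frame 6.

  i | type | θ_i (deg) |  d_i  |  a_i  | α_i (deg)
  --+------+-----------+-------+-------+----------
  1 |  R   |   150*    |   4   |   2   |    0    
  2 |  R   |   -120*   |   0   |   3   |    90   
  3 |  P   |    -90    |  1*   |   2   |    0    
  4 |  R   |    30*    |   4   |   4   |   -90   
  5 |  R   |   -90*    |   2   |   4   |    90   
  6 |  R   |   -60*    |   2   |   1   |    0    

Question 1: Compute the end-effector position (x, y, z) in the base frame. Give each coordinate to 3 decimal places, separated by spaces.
after link 1: o_1 = (-1.7321, 1.0000, 4.0000)
after link 2: o_2 = (0.8660, 2.5000, 4.0000)
after link 3: o_3 = (1.3660, 1.6340, 2.0000)
after link 4: o_4 = (5.0981, -0.8301, -1.4641)
after link 5: o_5 = (8.5981, -3.4282, -0.4641)
after link 6: o_6 = (7.3325, -4.7362, 0.8349)

7.333 -4.736 0.835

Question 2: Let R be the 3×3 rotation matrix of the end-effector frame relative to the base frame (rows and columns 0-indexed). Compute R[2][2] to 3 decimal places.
0.866

End-effector z-axis (col 2 of R) = (-0.4330,-0.2500,0.8660)
R[2][2] = 0.8660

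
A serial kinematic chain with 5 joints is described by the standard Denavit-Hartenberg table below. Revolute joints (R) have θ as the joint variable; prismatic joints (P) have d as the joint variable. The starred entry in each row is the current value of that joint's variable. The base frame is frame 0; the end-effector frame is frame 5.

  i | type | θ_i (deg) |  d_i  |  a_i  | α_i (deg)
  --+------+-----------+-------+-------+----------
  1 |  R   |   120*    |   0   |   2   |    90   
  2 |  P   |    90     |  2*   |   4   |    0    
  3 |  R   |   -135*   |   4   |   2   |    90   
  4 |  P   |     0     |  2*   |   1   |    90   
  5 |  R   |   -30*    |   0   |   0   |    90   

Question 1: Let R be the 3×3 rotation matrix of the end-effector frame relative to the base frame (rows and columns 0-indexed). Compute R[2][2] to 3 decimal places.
End-effector z-axis (col 2 of R) = (-0.1294,0.2241,0.9659)
R[2][2] = 0.9659

0.966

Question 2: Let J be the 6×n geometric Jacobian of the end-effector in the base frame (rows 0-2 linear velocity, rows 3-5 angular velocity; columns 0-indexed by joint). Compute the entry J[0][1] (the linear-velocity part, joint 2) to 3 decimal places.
prismatic axis z_1 = (0.8660,0.5000,0.0000)
J_v[:, 1] = z_1; J_ω[:, 1] = (0,0,0)
entry J[0][1] = 0.8660

0.866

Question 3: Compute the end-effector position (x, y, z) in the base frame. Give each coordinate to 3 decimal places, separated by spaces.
3.843 5.344 0.464

after link 1: o_1 = (-1.0000, 1.7321, 0.0000)
after link 2: o_2 = (0.7321, 2.7321, 4.0000)
after link 3: o_3 = (3.4890, 5.9568, 2.5858)
after link 4: o_4 = (3.8426, 5.3444, 0.4645)
after link 5: o_5 = (3.8426, 5.3444, 0.4645)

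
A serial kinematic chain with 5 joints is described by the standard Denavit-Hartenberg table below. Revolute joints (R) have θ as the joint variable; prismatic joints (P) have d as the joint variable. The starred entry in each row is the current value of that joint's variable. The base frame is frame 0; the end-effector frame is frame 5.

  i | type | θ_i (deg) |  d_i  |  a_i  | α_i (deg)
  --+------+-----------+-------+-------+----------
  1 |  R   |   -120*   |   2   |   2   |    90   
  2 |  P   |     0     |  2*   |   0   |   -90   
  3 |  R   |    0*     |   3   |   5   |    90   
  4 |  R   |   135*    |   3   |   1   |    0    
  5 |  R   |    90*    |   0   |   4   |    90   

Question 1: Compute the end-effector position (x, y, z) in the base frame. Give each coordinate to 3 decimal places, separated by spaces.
after link 1: o_1 = (-1.0000, -1.7321, 2.0000)
after link 2: o_2 = (-2.7321, -0.7321, 2.0000)
after link 3: o_3 = (-5.2321, -5.0622, 5.0000)
after link 4: o_4 = (-7.4766, -2.9498, 5.7071)
after link 5: o_5 = (-6.0624, -0.5003, 2.8787)

-6.062 -0.500 2.879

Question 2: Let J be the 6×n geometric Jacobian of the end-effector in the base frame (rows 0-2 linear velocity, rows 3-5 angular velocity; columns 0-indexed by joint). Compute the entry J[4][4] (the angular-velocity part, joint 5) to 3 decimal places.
0.500

axis z_4 = (-0.8660,0.5000,0.0000); lever o_n−o_4 = (1.4142,2.4495,-2.8284)
cross product → J_v[:, 4] = (-1.4142,-2.4495,-2.8284)
J_ω[:, 4] = z_4
entry J[4][4] = 0.5000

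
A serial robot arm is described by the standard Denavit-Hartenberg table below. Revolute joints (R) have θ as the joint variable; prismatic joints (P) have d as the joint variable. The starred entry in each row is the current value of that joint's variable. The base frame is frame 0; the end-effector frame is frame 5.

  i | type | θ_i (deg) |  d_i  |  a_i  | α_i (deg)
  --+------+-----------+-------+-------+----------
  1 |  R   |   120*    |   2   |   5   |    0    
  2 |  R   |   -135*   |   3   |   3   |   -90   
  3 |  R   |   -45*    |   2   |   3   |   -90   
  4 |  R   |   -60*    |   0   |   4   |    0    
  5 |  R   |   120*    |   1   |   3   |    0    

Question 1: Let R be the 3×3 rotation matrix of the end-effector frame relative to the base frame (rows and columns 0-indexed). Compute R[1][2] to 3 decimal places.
End-effector z-axis (col 2 of R) = (0.6830,-0.1830,-0.7071)
R[1][2] = -0.1830

-0.183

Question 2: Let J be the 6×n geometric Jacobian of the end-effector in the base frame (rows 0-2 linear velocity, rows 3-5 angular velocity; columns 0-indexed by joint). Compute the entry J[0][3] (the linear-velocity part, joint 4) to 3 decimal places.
-0.314

axis z_3 = (0.6830,-0.1830,-0.7071); lever o_n−o_3 = (3.2977,0.0130,1.7678)
cross product → J_v[:, 3] = (-0.3144,-3.5392,0.6124)
J_ω[:, 3] = z_3
entry J[0][3] = -0.3144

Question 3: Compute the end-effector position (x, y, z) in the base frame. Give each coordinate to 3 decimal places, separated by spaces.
6.262 4.949 8.889

after link 1: o_1 = (-2.5000, 4.3301, 2.0000)
after link 2: o_2 = (0.3978, 3.5537, 5.0000)
after link 3: o_3 = (2.9645, 4.9365, 7.1213)
after link 4: o_4 = (5.2271, 7.9165, 8.5355)
after link 5: o_5 = (6.2622, 4.9494, 8.8891)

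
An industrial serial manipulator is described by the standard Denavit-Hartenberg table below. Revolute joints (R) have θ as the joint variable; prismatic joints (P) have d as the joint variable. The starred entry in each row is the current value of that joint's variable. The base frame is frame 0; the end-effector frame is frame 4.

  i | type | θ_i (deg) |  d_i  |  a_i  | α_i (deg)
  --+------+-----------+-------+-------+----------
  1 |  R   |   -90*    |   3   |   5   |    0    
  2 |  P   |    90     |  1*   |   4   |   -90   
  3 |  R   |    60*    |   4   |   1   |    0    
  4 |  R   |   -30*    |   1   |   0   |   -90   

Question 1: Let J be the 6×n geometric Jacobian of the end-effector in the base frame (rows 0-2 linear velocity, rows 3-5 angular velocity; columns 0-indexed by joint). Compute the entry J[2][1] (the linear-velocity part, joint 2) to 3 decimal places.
prismatic axis z_1 = (0.0000,0.0000,1.0000)
J_v[:, 1] = z_1; J_ω[:, 1] = (0,0,0)
entry J[2][1] = 1.0000

1.000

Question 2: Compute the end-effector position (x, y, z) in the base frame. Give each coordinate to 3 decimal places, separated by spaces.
4.500 0.000 3.134

after link 1: o_1 = (0.0000, -5.0000, 3.0000)
after link 2: o_2 = (4.0000, -5.0000, 4.0000)
after link 3: o_3 = (4.5000, -1.0000, 3.1340)
after link 4: o_4 = (4.5000, 0.0000, 3.1340)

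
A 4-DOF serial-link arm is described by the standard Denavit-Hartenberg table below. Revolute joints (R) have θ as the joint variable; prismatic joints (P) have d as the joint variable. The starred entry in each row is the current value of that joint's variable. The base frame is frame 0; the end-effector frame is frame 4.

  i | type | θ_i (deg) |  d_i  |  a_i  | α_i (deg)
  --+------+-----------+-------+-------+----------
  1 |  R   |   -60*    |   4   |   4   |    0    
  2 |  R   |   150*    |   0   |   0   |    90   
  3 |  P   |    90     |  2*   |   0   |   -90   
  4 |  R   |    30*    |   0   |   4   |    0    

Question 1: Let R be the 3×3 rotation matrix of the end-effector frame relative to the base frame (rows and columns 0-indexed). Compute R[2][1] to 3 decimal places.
-0.500

End-effector y-axis (col 1 of R) = (-0.8660,-0.0000,-0.5000)
R[2][1] = -0.5000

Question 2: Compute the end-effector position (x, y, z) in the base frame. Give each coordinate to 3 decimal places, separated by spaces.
2.000 -3.464 7.464

after link 1: o_1 = (2.0000, -3.4641, 4.0000)
after link 2: o_2 = (2.0000, -3.4641, 4.0000)
after link 3: o_3 = (4.0000, -3.4641, 4.0000)
after link 4: o_4 = (2.0000, -3.4641, 7.4641)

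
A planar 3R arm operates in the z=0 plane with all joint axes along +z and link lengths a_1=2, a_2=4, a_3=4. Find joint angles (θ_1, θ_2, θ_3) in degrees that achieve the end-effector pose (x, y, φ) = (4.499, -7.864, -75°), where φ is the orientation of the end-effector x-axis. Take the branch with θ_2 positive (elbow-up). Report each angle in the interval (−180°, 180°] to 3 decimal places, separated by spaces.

-90.006 60.001 -44.995

wrist centre = target − a_3·(cos φ, sin φ) = (3.4637, -4.0003)
cos θ_2 = (27.9998−2²−4²)/(2·2·4) = 0.5000; θ_2 = 60.0010° (elbow-up)
β = atan2(-4.0003,3.4637) = -49.1118°; ψ = atan2(3.4641,3.9999) = 40.8941°
θ_1 = β − ψ = -90.0059°
θ_3 = φ − θ_1 − θ_2 = -44.9951° (wrapped to (-180°,180°])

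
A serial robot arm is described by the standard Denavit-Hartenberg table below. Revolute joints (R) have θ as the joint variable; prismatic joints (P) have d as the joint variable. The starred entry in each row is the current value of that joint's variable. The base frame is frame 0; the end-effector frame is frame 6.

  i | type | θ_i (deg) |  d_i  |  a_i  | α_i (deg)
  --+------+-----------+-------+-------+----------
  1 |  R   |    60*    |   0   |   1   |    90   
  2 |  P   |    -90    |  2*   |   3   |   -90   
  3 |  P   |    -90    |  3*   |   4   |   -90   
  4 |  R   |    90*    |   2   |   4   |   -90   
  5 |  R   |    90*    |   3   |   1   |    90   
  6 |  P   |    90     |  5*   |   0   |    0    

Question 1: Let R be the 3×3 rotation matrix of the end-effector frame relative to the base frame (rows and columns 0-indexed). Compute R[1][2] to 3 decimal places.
-0.866

End-effector z-axis (col 2 of R) = (-0.5000,-0.8660,-0.0000)
R[1][2] = -0.8660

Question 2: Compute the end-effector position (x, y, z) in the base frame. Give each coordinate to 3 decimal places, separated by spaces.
0.098 -5.830 -4.000

after link 1: o_1 = (0.5000, 0.8660, 0.0000)
after link 2: o_2 = (2.2321, -0.1340, -3.0000)
after link 3: o_3 = (7.1962, 0.4641, -3.0000)
after link 4: o_4 = (5.1962, -3.0000, -5.0000)
after link 5: o_5 = (2.5981, -1.5000, -4.0000)
after link 6: o_6 = (0.0981, -5.8301, -4.0000)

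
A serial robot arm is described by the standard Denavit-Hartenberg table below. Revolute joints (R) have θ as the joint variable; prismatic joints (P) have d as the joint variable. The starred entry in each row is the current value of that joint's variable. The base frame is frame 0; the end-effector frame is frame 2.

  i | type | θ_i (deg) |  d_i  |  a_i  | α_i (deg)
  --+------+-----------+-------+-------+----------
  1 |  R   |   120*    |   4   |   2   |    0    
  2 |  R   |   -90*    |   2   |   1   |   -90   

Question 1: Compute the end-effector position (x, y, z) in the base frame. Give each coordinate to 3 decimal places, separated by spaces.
after link 1: o_1 = (-1.0000, 1.7321, 4.0000)
after link 2: o_2 = (-0.1340, 2.2321, 6.0000)

-0.134 2.232 6.000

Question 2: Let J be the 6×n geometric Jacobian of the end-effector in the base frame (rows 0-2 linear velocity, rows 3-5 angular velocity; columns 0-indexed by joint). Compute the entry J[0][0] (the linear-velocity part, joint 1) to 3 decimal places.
axis z_0 = ẑ; lever o_n−o_0 = (-0.1340,2.2321,6.0000)
cross product → J_v[:, 0] = (-2.2321,-0.1340,0.0000)
J_ω[:, 0] = z_0
entry J[0][0] = -2.2321

-2.232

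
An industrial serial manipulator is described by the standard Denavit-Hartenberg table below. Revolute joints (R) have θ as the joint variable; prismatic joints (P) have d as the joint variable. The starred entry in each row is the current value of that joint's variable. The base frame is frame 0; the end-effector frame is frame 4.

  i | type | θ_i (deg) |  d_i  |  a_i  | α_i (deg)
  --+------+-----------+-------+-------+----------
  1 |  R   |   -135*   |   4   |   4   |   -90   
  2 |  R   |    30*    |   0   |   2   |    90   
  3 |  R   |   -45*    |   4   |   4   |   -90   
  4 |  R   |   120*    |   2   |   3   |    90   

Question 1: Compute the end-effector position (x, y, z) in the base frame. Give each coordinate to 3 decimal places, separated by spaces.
-6.747 -6.247 2.623

after link 1: o_1 = (-2.8284, -2.8284, 4.0000)
after link 2: o_2 = (-4.0532, -4.0532, 3.0000)
after link 3: o_3 = (-9.1994, -5.1994, 5.0499)
after link 4: o_4 = (-6.7474, -6.2474, 2.6231)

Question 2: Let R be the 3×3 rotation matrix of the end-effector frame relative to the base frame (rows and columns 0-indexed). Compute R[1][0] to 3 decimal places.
0.273

End-effector x-axis (col 0 of R) = (0.7727,0.2727,-0.5732)
R[1][0] = 0.2727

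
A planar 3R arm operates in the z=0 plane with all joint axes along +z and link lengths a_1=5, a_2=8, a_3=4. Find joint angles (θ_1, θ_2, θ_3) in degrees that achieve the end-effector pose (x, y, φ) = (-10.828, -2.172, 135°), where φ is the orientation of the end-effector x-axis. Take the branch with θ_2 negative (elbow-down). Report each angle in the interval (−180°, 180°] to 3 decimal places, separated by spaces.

-89.995 -90.002 -45.003

wrist centre = target − a_3·(cos φ, sin φ) = (-7.9996, -5.0004)
cos θ_2 = (88.9974−5²−8²)/(2·5·8) = -0.0000; θ_2 = -90.0018° (elbow-down)
β = atan2(-5.0004,-7.9996) = -147.9910°; ψ = atan2(-8.0000,4.9997) = -57.9959°
θ_1 = β − ψ = -89.9951°
θ_3 = φ − θ_1 − θ_2 = -45.0031° (wrapped to (-180°,180°])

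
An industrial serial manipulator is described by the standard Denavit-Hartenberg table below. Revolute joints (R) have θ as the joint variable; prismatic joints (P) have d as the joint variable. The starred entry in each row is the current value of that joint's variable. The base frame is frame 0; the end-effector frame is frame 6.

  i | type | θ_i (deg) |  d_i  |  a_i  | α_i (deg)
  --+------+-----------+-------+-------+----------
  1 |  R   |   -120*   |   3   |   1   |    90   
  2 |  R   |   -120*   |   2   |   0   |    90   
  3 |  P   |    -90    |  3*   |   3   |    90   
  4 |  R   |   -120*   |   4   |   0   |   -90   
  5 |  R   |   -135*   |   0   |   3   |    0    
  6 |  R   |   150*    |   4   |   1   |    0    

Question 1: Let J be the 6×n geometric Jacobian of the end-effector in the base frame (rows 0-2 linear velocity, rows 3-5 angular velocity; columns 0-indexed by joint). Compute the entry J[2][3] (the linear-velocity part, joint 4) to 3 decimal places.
2.021

axis z_3 = (-0.2500,-0.4330,0.8660); lever o_n−o_3 = (1.6019,-5.3090,4.5774)
cross product → J_v[:, 3] = (2.6157,2.5316,2.0209)
J_ω[:, 3] = z_3
entry J[2][3] = 2.0209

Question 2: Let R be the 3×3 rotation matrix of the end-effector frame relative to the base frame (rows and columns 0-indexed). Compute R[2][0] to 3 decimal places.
-0.642

End-effector x-axis (col 0 of R) = (-0.7158,-0.2738,-0.6424)
R[2][0] = -0.6424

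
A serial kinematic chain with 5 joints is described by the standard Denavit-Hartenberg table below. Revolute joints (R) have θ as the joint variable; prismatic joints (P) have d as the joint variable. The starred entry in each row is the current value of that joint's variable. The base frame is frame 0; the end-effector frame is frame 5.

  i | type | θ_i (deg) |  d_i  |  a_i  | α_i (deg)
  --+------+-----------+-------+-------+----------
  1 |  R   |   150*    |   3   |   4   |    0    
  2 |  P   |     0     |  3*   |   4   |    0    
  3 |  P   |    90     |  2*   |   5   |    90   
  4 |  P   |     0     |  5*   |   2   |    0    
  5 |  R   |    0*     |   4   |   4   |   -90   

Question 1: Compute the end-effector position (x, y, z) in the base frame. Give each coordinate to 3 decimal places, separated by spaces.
-20.222 -1.026 8.000

after link 1: o_1 = (-3.4641, 2.0000, 3.0000)
after link 2: o_2 = (-6.9282, 4.0000, 6.0000)
after link 3: o_3 = (-9.4282, -0.3301, 8.0000)
after link 4: o_4 = (-14.7583, 0.4378, 8.0000)
after link 5: o_5 = (-20.2224, -1.0263, 8.0000)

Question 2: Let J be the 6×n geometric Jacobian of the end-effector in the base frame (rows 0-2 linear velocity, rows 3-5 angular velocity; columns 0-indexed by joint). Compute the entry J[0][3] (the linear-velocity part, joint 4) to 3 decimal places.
-0.866

prismatic axis z_3 = (-0.8660,0.5000,0.0000)
J_v[:, 3] = z_3; J_ω[:, 3] = (0,0,0)
entry J[0][3] = -0.8660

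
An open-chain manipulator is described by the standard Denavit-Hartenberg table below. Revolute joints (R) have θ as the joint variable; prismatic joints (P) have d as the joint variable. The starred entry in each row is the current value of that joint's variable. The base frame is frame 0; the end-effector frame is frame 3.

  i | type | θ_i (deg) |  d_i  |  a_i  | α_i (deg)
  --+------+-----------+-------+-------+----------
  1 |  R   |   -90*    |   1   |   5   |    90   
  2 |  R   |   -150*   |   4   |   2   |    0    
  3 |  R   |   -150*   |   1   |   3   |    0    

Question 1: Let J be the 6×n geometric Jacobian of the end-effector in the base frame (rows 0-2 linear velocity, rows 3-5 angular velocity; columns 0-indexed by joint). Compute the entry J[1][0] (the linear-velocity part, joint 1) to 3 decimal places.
axis z_0 = ẑ; lever o_n−o_0 = (-5.0000,-4.7679,2.5981)
cross product → J_v[:, 0] = (4.7679,-5.0000,0.0000)
J_ω[:, 0] = z_0
entry J[1][0] = -5.0000

-5.000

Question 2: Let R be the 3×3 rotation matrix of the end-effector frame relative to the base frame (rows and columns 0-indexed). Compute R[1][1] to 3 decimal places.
End-effector y-axis (col 1 of R) = (-0.0000,0.8660,0.5000)
R[1][1] = 0.8660

0.866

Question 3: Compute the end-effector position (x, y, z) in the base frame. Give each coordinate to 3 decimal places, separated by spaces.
-5.000 -4.768 2.598

after link 1: o_1 = (0.0000, -5.0000, 1.0000)
after link 2: o_2 = (-4.0000, -3.2679, 0.0000)
after link 3: o_3 = (-5.0000, -4.7679, 2.5981)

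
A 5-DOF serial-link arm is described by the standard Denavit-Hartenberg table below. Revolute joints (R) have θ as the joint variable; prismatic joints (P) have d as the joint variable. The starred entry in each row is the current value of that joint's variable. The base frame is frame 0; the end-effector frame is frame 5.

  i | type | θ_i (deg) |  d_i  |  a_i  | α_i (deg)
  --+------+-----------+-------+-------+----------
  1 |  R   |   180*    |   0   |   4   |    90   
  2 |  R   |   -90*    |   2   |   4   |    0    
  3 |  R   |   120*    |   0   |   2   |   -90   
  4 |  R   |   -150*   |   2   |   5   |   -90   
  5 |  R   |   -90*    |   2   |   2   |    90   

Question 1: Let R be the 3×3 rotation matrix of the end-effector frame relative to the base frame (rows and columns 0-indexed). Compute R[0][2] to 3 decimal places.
-0.750

End-effector z-axis (col 2 of R) = (-0.7500,-0.5000,0.4330)
R[0][2] = -0.7500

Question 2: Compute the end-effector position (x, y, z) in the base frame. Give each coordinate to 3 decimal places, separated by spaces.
after link 1: o_1 = (-4.0000, 0.0000, 0.0000)
after link 2: o_2 = (-4.0000, 2.0000, -4.0000)
after link 3: o_3 = (-5.7321, 2.0000, -3.0000)
after link 4: o_4 = (-0.9821, 4.5000, -3.4330)
after link 5: o_5 = (-0.8481, 6.2321, -1.2010)

-0.848 6.232 -1.201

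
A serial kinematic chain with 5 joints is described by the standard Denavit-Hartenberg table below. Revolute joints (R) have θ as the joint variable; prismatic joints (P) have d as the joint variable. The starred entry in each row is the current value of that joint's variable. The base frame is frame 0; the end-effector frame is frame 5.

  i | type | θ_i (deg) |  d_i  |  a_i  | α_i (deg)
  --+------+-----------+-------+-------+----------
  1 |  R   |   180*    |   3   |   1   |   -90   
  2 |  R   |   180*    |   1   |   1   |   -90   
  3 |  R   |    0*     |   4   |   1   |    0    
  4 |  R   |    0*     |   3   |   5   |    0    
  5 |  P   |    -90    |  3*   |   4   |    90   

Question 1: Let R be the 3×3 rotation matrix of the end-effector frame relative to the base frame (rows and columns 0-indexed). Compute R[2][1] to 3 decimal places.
End-effector y-axis (col 1 of R) = (0.0000,-0.0000,1.0000)
R[2][1] = 1.0000

1.000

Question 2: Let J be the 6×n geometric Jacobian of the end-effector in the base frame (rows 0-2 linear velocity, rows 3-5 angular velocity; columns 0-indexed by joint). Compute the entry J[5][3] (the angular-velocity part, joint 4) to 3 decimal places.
axis z_3 = (0.0000,-0.0000,1.0000); lever o_n−o_3 = (5.0000,-4.0000,6.0000)
cross product → J_v[:, 3] = (4.0000,5.0000,-0.0000)
J_ω[:, 3] = z_3
entry J[5][3] = 1.0000

1.000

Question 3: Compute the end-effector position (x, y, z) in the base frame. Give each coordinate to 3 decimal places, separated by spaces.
6.000 -5.000 13.000

after link 1: o_1 = (-1.0000, 0.0000, 3.0000)
after link 2: o_2 = (-0.0000, -1.0000, 3.0000)
after link 3: o_3 = (1.0000, -1.0000, 7.0000)
after link 4: o_4 = (6.0000, -1.0000, 10.0000)
after link 5: o_5 = (6.0000, -5.0000, 13.0000)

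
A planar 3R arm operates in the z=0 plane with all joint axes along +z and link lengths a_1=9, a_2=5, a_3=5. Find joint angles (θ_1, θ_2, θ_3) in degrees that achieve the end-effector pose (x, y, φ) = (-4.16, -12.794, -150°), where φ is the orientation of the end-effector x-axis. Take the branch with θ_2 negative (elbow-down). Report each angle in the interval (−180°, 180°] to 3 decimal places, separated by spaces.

-59.998 -90.003 0.001

wrist centre = target − a_3·(cos φ, sin φ) = (0.1701, -10.2940)
cos θ_2 = (105.9954−9²−5²)/(2·9·5) = -0.0001; θ_2 = -90.0029° (elbow-down)
β = atan2(-10.2940,0.1701) = -89.0532°; ψ = atan2(-5.0000,8.9997) = -29.0553°
θ_1 = β − ψ = -59.9979°
θ_3 = φ − θ_1 − θ_2 = 0.0008° (wrapped to (-180°,180°])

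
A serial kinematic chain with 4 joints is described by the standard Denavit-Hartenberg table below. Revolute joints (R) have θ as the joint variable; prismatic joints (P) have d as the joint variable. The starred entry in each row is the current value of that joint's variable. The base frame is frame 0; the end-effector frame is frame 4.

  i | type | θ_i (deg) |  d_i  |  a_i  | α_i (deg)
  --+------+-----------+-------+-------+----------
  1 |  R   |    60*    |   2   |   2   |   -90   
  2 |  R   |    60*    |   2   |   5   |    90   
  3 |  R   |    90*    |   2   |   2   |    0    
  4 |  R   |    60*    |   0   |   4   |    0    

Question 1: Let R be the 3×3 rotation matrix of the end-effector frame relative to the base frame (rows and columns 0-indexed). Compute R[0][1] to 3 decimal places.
0.625

End-effector y-axis (col 1 of R) = (0.6250,-0.6495,0.4330)
R[0][1] = 0.6250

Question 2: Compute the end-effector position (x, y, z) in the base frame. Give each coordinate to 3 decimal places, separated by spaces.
after link 1: o_1 = (1.0000, 1.7321, 2.0000)
after link 2: o_2 = (0.5179, 4.8971, -2.3301)
after link 3: o_3 = (-0.3481, 7.3971, -1.3301)
after link 4: o_4 = (-2.9462, 6.8971, 1.6699)

-2.946 6.897 1.670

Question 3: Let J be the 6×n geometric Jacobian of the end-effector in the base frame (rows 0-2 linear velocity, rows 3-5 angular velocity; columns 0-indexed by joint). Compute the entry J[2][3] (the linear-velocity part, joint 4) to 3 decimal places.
1.732

axis z_3 = (0.4330,0.7500,0.5000); lever o_n−o_3 = (-2.5981,-0.5000,3.0000)
cross product → J_v[:, 3] = (2.5000,-2.5981,1.7321)
J_ω[:, 3] = z_3
entry J[2][3] = 1.7321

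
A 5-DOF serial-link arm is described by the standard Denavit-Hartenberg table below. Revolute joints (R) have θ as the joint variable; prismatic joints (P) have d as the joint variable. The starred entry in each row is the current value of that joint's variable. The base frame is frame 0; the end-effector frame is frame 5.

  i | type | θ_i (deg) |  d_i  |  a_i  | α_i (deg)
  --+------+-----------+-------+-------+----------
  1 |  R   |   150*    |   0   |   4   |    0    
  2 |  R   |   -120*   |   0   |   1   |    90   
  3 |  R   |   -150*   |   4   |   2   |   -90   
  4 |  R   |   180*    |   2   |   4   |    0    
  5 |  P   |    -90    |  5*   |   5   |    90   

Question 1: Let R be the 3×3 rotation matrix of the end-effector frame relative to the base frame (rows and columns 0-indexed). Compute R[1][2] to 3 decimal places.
-0.433

End-effector z-axis (col 2 of R) = (-0.7500,-0.4330,-0.5000)
R[1][2] = -0.4330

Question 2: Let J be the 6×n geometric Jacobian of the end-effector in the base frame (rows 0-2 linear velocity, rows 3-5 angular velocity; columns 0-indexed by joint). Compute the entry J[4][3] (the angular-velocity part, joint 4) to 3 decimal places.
0.250

axis z_3 = (0.4330,0.2500,-0.8660); lever o_n−o_3 = (3.5311,7.8122,-4.0622)
cross product → J_v[:, 3] = (5.7500,-1.2990,2.5000)
J_ω[:, 3] = z_3
entry J[4][3] = 0.2500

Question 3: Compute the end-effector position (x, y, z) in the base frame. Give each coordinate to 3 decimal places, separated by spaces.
after link 1: o_1 = (-3.4641, 2.0000, 0.0000)
after link 2: o_2 = (-2.5981, 2.5000, 0.0000)
after link 3: o_3 = (-2.0981, -1.8301, -1.0000)
after link 4: o_4 = (1.7679, 0.4019, -0.7321)
after link 5: o_5 = (1.4330, 5.9821, -5.0622)

1.433 5.982 -5.062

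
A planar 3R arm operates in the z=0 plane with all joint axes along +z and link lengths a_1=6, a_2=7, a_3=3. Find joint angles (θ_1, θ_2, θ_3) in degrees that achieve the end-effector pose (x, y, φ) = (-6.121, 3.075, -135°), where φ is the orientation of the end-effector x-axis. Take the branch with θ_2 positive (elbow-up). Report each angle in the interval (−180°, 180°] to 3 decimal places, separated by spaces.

wrist centre = target − a_3·(cos φ, sin φ) = (-3.9997, 5.1963)
cos θ_2 = (42.9992−6²−7²)/(2·6·7) = -0.5000; θ_2 = 120.0006° (elbow-up)
β = atan2(5.1963,-3.9997) = 127.5860°; ψ = atan2(6.0621,2.4999) = 67.5895°
θ_1 = β − ψ = 59.9965°
θ_3 = φ − θ_1 − θ_2 = 45.0029° (wrapped to (-180°,180°])

59.996 120.001 45.003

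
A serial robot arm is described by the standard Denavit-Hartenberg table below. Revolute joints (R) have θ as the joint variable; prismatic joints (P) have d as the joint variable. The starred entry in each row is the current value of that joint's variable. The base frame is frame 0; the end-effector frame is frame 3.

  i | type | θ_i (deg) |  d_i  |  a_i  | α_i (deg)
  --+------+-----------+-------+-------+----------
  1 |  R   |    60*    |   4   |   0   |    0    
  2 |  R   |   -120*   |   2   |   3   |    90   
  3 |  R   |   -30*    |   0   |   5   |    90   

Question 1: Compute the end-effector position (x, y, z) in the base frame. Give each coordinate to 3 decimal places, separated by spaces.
after link 1: o_1 = (0.0000, 0.0000, 4.0000)
after link 2: o_2 = (1.5000, -2.5981, 6.0000)
after link 3: o_3 = (3.6651, -6.3481, 3.5000)

3.665 -6.348 3.500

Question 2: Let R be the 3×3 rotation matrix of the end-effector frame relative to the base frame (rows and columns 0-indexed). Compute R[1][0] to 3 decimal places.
End-effector x-axis (col 0 of R) = (0.4330,-0.7500,-0.5000)
R[1][0] = -0.7500

-0.750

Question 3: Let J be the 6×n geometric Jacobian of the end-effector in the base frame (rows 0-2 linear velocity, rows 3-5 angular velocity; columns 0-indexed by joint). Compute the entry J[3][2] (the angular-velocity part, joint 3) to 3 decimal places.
axis z_2 = (-0.8660,-0.5000,0.0000); lever o_n−o_2 = (2.1651,-3.7500,-2.5000)
cross product → J_v[:, 2] = (1.2500,-2.1651,4.3301)
J_ω[:, 2] = z_2
entry J[3][2] = -0.8660

-0.866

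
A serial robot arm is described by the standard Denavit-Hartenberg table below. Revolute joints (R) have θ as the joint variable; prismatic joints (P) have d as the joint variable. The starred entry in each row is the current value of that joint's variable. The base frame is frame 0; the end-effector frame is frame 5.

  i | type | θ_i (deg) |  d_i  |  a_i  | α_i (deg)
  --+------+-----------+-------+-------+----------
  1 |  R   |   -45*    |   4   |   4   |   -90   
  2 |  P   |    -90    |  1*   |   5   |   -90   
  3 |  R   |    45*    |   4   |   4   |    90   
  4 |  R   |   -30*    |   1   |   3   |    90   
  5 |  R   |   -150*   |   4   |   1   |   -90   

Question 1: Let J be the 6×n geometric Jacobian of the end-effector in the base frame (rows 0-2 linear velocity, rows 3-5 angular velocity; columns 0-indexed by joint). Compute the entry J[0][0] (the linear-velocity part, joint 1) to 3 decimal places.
3.420

axis z_0 = ẑ; lever o_n−o_0 = (1.4860,-3.4198,12.0746)
cross product → J_v[:, 0] = (3.4198,1.4860,-0.0000)
J_ω[:, 0] = z_0
entry J[0][0] = 3.4198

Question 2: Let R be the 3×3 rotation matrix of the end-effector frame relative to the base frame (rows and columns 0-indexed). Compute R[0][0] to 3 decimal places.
End-effector x-axis (col 0 of R) = (0.4312,-0.1812,-0.8839)
R[0][0] = 0.4312

0.431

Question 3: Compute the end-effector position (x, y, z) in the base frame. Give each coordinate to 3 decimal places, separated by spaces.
after link 1: o_1 = (2.8284, -2.8284, 4.0000)
after link 2: o_2 = (3.5355, -2.1213, 9.0000)
after link 3: o_3 = (4.3640, -6.9497, 11.8284)
after link 4: o_4 = (2.5043, -6.6881, 14.3727)
after link 5: o_5 = (1.4860, -3.4198, 12.0746)

1.486 -3.420 12.075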